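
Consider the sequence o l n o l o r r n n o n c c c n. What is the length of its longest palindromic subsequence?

One longest palindromic subsequence is onolono (positions 1,3,4,5,6,10,11); it reads the same forward and backward, and the interval DP gives dp[1][16] = 7.

7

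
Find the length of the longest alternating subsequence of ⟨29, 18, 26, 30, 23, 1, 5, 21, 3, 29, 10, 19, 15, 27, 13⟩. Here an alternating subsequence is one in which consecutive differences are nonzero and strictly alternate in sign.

12

Track the best alternating length ending on an up-step vs a down-step at each position: up/down = 1/1, 1/2, 3/2, 3/1, 3/4, 1/4, 5/4, 5/4, 5/6, 7/4, 7/8, 9/8, 9/10, 11/8, 9/12.
The maximum over both is 12; one such subsequence is 29, 18, 26, 1, 5, 3, 29, 10, 19, 15, 27, 13.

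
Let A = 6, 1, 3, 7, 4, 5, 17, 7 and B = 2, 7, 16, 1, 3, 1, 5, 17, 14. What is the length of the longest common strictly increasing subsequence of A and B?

For each value that appears in both, track the longest common increasing run ending there.
The best achievable length is 4; one witness is 1, 3, 5, 17 (A-positions 2,3,6,7, B-positions 4,5,7,8).

4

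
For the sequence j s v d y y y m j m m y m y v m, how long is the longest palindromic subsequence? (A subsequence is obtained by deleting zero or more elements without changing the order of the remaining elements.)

One longest palindromic subsequence is vyymmmyyv (positions 3,5,7,8,10,11,12,14,15); it reads the same forward and backward, and the interval DP gives dp[1][16] = 9.

9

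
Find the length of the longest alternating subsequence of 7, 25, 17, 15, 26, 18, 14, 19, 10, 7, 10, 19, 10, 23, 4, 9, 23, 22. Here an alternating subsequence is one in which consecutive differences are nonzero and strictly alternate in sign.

A longest alternating subsequence is 7, 25, 17, 26, 18, 19, 10, 19, 10, 23, 4, 23, 22 (positions 1,2,3,5,6,8,9,12,13,14,15,17,18); its 12 consecutive differences strictly alternate in sign, and length 13 is optimal.

13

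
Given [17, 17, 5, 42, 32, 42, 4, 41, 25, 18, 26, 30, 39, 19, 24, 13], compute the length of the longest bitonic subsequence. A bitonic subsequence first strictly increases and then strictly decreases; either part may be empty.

One longest bitonic subsequence is 17, 32, 42, 41, 39, 24, 13 (positions 1,5,6,8,13,15,16): it rises to 42 then falls. Length 7 is optimal.

7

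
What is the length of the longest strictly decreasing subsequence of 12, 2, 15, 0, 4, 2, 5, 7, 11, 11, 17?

3

Let dp[i] be the longest decreasing subsequence ending at position i. Then dp = [1, 2, 1, 3, 2, 3, 2, 2, 2, 2, 1].
The maximum is 3; one witness is 12, 2, 0 at positions 1,2,4.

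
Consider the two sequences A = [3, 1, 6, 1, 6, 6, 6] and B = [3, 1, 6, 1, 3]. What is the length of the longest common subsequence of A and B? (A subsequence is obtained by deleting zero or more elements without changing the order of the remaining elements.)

A longest common subsequence is 3, 1, 6, 1 (length 4); the LCS DP confirms no longer common subsequence exists.

4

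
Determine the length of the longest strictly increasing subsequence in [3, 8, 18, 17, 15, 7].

3

Let dp[i] be the longest increasing subsequence ending at position i. Then dp = [1, 2, 3, 3, 3, 2].
The maximum is 3; one witness is 3, 8, 18 at positions 1,2,3.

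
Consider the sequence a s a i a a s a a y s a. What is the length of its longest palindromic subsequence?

9

One longest palindromic subsequence is asaasaasa (positions 1,2,5,6,7,8,9,11,12); it reads the same forward and backward, and the interval DP gives dp[1][12] = 9.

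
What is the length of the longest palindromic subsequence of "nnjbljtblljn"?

Using dp[i][j] = 2 + dp[i+1][j−1] if the ends match, else max(dp[i+1][j], dp[i][j−1]):
dp[1][12] = 7. A witness is njllljn at positions 1,3,5,9,10,11,12.

7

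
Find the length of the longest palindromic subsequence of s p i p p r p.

4

One longest palindromic subsequence is pppp (positions 2,4,5,7); it reads the same forward and backward, and the interval DP gives dp[1][7] = 4.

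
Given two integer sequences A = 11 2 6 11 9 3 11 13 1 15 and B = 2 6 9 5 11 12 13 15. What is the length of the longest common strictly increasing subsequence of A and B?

For each value that appears in both, track the longest common increasing run ending there.
The best achievable length is 6; one witness is 2, 6, 9, 11, 13, 15 (A-positions 2,3,5,7,8,10, B-positions 1,2,3,5,7,8).

6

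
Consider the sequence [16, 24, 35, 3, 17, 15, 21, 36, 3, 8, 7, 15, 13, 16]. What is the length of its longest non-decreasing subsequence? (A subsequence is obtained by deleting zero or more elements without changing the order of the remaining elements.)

5

One longest non-decreasing subsequence is 3, 3, 8, 15, 16 (positions 4,9,10,12,14), of length 5; no longer one exists.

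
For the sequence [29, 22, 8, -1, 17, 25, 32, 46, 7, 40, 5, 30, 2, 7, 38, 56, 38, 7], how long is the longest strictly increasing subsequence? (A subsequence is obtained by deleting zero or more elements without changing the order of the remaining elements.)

6

Let dp[i] be the longest increasing subsequence ending at position i. Then dp = [1, 1, 1, 1, 2, 3, 4, 5, 2, 5, 2, 4, 2, 3, 5, 6, 5, 3].
The maximum is 6; one witness is 8, 17, 25, 32, 46, 56 at positions 3,5,6,7,8,16.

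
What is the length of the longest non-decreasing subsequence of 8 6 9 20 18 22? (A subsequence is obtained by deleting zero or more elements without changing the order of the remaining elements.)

4

Let dp[i] be the longest non-decreasing subsequence ending at position i. Then dp = [1, 1, 2, 3, 3, 4].
The maximum is 4; one witness is 8, 9, 20, 22 at positions 1,3,4,6.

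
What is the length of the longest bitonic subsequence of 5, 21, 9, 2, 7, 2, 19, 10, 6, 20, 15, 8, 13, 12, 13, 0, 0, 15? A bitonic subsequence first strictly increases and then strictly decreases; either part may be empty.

Let inc[i] be the LIS ending at i and dec[i] the longest strictly decreasing subsequence starting at i. inc = [1, 2, 2, 1, 2, 1, 3, 3, 2, 4, 4, 3, 4, 4, 5, 1, 1, 6], dec = [3, 6, 4, 2, 3, 2, 5, 3, 2, 5, 4, 2, 3, 2, 2, 1, 1, 1].
max_i inc[i]+dec[i]−1 = 8, with one witness 5, 9, 19, 20, 15, 13, 12, 0.

8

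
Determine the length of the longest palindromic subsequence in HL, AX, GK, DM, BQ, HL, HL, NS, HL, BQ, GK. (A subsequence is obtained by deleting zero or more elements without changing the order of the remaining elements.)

Using dp[i][j] = 2 + dp[i+1][j−1] if the ends match, else max(dp[i+1][j], dp[i][j−1]):
dp[1][11] = 7. A witness is GK BQ HL NS HL BQ GK at positions 3,5,6,8,9,10,11.

7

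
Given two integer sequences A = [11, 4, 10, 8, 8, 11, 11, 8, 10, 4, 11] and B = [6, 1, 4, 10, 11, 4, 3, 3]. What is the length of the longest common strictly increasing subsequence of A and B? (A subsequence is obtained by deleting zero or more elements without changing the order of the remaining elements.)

A longest common strictly increasing subsequence is 4, 10, 11 (length 3); it appears in order in both A and B, and no longer such subsequence exists.

3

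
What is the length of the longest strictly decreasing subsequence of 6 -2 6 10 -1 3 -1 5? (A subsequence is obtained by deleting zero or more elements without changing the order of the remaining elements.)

3

Let dp[i] be the longest decreasing subsequence ending at position i. Then dp = [1, 2, 1, 1, 2, 2, 3, 2].
The maximum is 3; one witness is 6, 3, -1 at positions 1,6,7.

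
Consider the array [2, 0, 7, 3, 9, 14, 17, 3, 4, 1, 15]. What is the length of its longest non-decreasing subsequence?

Let dp[i] be the longest non-decreasing subsequence ending at position i. Then dp = [1, 1, 2, 2, 3, 4, 5, 3, 4, 2, 5].
The maximum is 5; one witness is 2, 7, 9, 14, 17 at positions 1,3,5,6,7.

5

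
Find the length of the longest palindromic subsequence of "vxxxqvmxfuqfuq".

5

One longest palindromic subsequence is qufuq (positions 5,10,12,13,14); it reads the same forward and backward, and the interval DP gives dp[1][14] = 5.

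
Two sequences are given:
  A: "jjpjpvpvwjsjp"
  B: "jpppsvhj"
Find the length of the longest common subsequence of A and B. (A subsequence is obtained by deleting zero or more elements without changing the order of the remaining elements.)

A longest common subsequence is jpppvj (length 6); the LCS DP confirms no longer common subsequence exists.

6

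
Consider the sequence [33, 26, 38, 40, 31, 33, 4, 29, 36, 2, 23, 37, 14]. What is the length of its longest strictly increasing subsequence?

One longest increasing subsequence is 26, 31, 33, 36, 37 (positions 2,5,6,9,12), of length 5; no longer one exists.

5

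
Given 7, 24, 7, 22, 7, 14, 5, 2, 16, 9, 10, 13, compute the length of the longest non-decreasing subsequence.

6

Scanning left to right, the best length ending at each element is: 7→1, 24→2, 7→2, 22→3, 7→3, 14→4, 5→1, 2→1, 16→5, 9→4, 10→5, 13→6.
So the longest non-decreasing subsequence has length 6, e.g. 7, 7, 7, 9, 10, 13.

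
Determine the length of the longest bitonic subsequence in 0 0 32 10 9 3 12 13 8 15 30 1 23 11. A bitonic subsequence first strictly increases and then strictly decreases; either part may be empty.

8

Let inc[i] be the LIS ending at i and dec[i] the longest strictly decreasing subsequence starting at i. inc = [1, 1, 2, 2, 2, 2, 3, 4, 3, 5, 6, 2, 6, 4], dec = [1, 1, 5, 4, 3, 2, 3, 3, 2, 2, 3, 1, 2, 1].
max_i inc[i]+dec[i]−1 = 8, with one witness 0, 10, 12, 13, 15, 30, 23, 11.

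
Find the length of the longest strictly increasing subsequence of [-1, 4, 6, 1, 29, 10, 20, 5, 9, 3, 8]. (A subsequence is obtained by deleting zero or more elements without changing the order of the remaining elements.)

Let dp[i] be the longest increasing subsequence ending at position i. Then dp = [1, 2, 3, 2, 4, 4, 5, 3, 4, 3, 4].
The maximum is 5; one witness is -1, 4, 6, 10, 20 at positions 1,2,3,6,7.

5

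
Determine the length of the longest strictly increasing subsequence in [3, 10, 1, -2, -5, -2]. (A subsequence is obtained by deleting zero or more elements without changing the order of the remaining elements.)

2

Let dp[i] be the longest increasing subsequence ending at position i. Then dp = [1, 2, 1, 1, 1, 2].
The maximum is 2; one witness is 3, 10 at positions 1,2.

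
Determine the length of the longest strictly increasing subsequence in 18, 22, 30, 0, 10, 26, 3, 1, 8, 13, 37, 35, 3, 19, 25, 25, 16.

Let dp[i] be the longest increasing subsequence ending at position i. Then dp = [1, 2, 3, 1, 2, 3, 2, 2, 3, 4, 5, 5, 3, 5, 6, 6, 5].
The maximum is 6; one witness is 0, 3, 8, 13, 19, 25 at positions 4,7,9,10,14,15.

6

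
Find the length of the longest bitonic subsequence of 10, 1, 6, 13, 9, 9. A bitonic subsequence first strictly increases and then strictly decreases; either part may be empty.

One longest bitonic subsequence is 1, 6, 13, 9 (positions 2,3,4,6): it rises to 13 then falls. Length 4 is optimal.

4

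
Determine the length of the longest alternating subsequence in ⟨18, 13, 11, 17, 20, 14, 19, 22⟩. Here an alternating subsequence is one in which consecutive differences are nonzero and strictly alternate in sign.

A longest alternating subsequence is 18, 13, 17, 14, 19 (positions 1,2,4,6,7); its 4 consecutive differences strictly alternate in sign, and length 5 is optimal.

5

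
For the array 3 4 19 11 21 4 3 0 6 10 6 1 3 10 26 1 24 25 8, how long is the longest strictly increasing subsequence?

6

One longest increasing subsequence is 3, 4, 19, 21, 24, 25 (positions 1,2,3,5,17,18), of length 6; no longer one exists.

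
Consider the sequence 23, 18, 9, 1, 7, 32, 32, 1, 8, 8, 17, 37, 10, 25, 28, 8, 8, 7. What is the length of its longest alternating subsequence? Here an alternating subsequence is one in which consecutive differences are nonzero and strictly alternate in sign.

8

Track the best alternating length ending on an up-step vs a down-step at each position: up/down = 1/1, 1/2, 1/2, 1/2, 3/2, 3/1, 3/1, 1/4, 5/4, 5/4, 5/4, 5/1, 5/6, 7/6, 7/6, 5/8, 5/8, 5/8.
The maximum over both is 8; one such subsequence is 23, 1, 7, 1, 17, 10, 25, 8.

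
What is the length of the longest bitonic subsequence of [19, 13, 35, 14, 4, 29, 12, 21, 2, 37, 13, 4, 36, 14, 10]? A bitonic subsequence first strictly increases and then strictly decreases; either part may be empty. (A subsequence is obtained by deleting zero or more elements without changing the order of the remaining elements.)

Let inc[i] be the LIS ending at i and dec[i] the longest strictly decreasing subsequence starting at i. inc = [1, 1, 2, 2, 1, 3, 2, 3, 1, 4, 3, 2, 4, 4, 3], dec = [4, 3, 5, 3, 2, 4, 2, 3, 1, 4, 2, 1, 3, 2, 1].
max_i inc[i]+dec[i]−1 = 7, with one witness 13, 14, 29, 37, 36, 14, 10.

7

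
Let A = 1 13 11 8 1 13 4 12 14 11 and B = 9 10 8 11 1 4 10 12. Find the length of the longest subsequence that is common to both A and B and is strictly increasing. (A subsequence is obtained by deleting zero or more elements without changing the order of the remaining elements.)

3

A longest common strictly increasing subsequence is 1, 4, 12 (length 3); it appears in order in both A and B, and no longer such subsequence exists.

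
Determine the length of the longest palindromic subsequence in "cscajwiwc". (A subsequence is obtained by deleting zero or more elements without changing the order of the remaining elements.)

5

One longest palindromic subsequence is cwiwc (positions 1,6,7,8,9); it reads the same forward and backward, and the interval DP gives dp[1][9] = 5.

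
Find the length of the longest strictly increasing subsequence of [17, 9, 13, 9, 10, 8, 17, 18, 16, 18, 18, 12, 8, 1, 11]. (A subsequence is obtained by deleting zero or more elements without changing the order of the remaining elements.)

4

Let dp[i] be the longest increasing subsequence ending at position i. Then dp = [1, 1, 2, 1, 2, 1, 3, 4, 3, 4, 4, 3, 1, 1, 3].
The maximum is 4; one witness is 9, 13, 17, 18 at positions 2,3,7,8.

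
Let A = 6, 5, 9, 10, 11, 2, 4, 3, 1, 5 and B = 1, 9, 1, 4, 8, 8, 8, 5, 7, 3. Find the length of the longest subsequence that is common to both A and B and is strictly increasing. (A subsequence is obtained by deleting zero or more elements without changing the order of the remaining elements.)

2

For each value that appears in both, track the longest common increasing run ending there.
The best achievable length is 2; one witness is 1, 5 (A-positions 9,10, B-positions 1,8).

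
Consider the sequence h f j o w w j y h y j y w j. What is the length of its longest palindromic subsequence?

9

One longest palindromic subsequence is jwjyhyjwj (positions 3,5,7,8,9,10,11,13,14); it reads the same forward and backward, and the interval DP gives dp[1][14] = 9.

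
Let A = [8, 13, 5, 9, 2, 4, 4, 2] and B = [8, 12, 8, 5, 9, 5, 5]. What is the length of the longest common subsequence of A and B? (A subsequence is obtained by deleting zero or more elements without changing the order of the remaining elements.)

Backtracking the LCS table gives one alignment: 8 (A1,B3) → 5 (A3,B4) → 9 (A4,B5).
So the longest common subsequence has length 3.

3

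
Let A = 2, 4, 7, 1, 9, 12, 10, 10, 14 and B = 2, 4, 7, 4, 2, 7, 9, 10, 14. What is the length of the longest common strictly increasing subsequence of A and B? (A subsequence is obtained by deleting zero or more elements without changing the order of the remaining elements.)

6

A longest common strictly increasing subsequence is 2, 4, 7, 9, 10, 14 (length 6); it appears in order in both A and B, and no longer such subsequence exists.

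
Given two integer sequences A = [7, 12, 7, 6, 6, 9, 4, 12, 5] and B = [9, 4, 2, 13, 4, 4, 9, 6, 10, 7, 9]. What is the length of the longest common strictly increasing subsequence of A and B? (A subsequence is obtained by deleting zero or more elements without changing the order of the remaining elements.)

2

A longest common strictly increasing subsequence is 6, 9 (length 2); it appears in order in both A and B, and no longer such subsequence exists.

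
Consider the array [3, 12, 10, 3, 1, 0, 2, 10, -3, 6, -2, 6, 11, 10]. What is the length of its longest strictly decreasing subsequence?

Scanning left to right, the best length ending at each element is: 3→1, 12→1, 10→2, 3→3, 1→4, 0→5, 2→4, 10→2, -3→6, 6→3, -2→6, 6→3, 11→2, 10→3.
So the longest decreasing subsequence has length 6, e.g. 12, 10, 3, 1, 0, -3.

6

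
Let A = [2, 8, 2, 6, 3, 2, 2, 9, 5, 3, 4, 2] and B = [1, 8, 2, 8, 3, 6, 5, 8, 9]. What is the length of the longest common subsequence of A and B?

4

Backtracking the LCS table gives one alignment: 2 (A1,B3) → 8 (A2,B4) → 6 (A4,B6) → 9 (A8,B9).
So the longest common subsequence has length 4.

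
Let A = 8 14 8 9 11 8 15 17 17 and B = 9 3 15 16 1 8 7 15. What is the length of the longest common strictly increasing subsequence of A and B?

2

A longest common strictly increasing subsequence is 9, 15 (length 2); it appears in order in both A and B, and no longer such subsequence exists.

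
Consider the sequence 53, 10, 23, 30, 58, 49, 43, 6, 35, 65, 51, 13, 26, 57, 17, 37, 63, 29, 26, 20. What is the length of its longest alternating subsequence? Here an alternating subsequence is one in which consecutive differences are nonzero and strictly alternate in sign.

10

Track the best alternating length ending on an up-step vs a down-step at each position: up/down = 1/1, 1/2, 3/2, 3/2, 3/1, 3/4, 3/4, 1/4, 5/4, 5/1, 5/6, 5/6, 7/6, 7/6, 7/8, 9/8, 9/6, 9/10, 9/10, 9/10.
The maximum over both is 10; one such subsequence is 53, 10, 23, 6, 35, 13, 26, 17, 37, 29.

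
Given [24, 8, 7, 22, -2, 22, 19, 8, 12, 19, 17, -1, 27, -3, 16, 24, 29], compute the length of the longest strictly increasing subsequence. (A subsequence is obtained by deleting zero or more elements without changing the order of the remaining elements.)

6

Scanning left to right, the best length ending at each element is: 24→1, 8→1, 7→1, 22→2, -2→1, 22→2, 19→2, 8→2, 12→3, 19→4, 17→4, -1→2, 27→5, -3→1, 16→4, 24→5, 29→6.
So the longest increasing subsequence has length 6, e.g. 7, 8, 12, 19, 27, 29.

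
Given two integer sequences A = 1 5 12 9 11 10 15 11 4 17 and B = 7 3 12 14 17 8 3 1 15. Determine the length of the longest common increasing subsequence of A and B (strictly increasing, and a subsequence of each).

A longest common strictly increasing subsequence is 12, 17 (length 2); it appears in order in both A and B, and no longer such subsequence exists.

2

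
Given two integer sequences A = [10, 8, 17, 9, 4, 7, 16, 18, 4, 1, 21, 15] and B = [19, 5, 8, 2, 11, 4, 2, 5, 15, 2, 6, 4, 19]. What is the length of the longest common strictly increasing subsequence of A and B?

2

For each value that appears in both, track the longest common increasing run ending there.
The best achievable length is 2; one witness is 8, 15 (A-positions 2,12, B-positions 3,9).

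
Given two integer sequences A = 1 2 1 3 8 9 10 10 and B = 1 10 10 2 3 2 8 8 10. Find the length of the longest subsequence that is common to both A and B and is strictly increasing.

A longest common strictly increasing subsequence is 1, 2, 3, 8, 10 (length 5); it appears in order in both A and B, and no longer such subsequence exists.

5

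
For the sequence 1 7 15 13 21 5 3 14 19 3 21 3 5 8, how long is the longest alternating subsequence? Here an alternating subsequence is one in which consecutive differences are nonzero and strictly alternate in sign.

10

Track the best alternating length ending on an up-step vs a down-step at each position: up/down = 1/1, 2/1, 2/1, 2/3, 4/1, 2/5, 2/5, 6/5, 6/5, 2/7, 8/1, 2/9, 10/9, 10/9.
The maximum over both is 10; one such subsequence is 1, 15, 13, 21, 5, 14, 3, 21, 3, 5.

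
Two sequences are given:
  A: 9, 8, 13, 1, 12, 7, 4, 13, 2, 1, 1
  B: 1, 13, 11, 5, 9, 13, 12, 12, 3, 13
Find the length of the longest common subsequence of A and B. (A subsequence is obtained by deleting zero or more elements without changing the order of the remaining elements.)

4

A longest common subsequence is 9, 13, 12, 13 (length 4); the LCS DP confirms no longer common subsequence exists.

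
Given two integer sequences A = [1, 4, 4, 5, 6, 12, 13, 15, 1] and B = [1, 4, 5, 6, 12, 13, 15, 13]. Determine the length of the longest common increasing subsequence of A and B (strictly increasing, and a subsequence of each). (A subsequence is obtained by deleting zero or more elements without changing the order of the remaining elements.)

For each value that appears in both, track the longest common increasing run ending there.
The best achievable length is 7; one witness is 1, 4, 5, 6, 12, 13, 15 (A-positions 1,2,4,5,6,7,8, B-positions 1,2,3,4,5,6,7).

7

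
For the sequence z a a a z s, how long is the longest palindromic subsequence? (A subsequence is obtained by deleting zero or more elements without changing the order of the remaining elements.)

One longest palindromic subsequence is zaaaz (positions 1,2,3,4,5); it reads the same forward and backward, and the interval DP gives dp[1][6] = 5.

5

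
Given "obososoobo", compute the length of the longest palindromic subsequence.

9

One longest palindromic subsequence is oboosoobo (positions 1,2,3,5,6,7,8,9,10); it reads the same forward and backward, and the interval DP gives dp[1][10] = 9.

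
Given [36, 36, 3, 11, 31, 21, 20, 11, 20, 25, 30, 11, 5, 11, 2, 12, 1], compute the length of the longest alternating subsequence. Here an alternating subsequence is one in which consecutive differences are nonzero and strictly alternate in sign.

10

Track the best alternating length ending on an up-step vs a down-step at each position: up/down = 1/1, 1/1, 1/2, 3/2, 3/2, 3/4, 3/4, 3/4, 5/4, 5/4, 5/4, 3/6, 3/6, 7/6, 1/8, 9/6, 1/10.
The maximum over both is 10; one such subsequence is 36, 3, 31, 11, 20, 5, 11, 2, 12, 1.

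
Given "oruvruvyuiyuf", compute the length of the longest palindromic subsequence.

Using dp[i][j] = 2 + dp[i+1][j−1] if the ends match, else max(dp[i+1][j], dp[i][j−1]):
dp[1][13] = 5. A witness is uyiyu at positions 6,8,10,11,12.

5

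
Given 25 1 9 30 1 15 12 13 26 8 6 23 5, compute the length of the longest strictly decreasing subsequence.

Let dp[i] be the longest decreasing subsequence ending at position i. Then dp = [1, 2, 2, 1, 3, 2, 3, 3, 2, 4, 5, 3, 6].
The maximum is 6; one witness is 25, 15, 12, 8, 6, 5 at positions 1,6,7,10,11,13.

6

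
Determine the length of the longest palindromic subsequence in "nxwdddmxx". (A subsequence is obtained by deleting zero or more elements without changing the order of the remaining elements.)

5

Using dp[i][j] = 2 + dp[i+1][j−1] if the ends match, else max(dp[i+1][j], dp[i][j−1]):
dp[1][9] = 5. A witness is xdddx at positions 2,4,5,6,9.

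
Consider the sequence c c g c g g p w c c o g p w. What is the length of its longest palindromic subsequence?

7

One longest palindromic subsequence is ccgggcc (positions 1,2,3,5,6,9,10); it reads the same forward and backward, and the interval DP gives dp[1][14] = 7.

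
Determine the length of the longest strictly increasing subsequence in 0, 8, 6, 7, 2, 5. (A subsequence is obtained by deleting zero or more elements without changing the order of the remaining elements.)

3

One longest increasing subsequence is 0, 6, 7 (positions 1,3,4), of length 3; no longer one exists.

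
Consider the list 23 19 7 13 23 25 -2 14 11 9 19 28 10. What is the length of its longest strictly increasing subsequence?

5

Scanning left to right, the best length ending at each element is: 23→1, 19→1, 7→1, 13→2, 23→3, 25→4, -2→1, 14→3, 11→2, 9→2, 19→4, 28→5, 10→3.
So the longest increasing subsequence has length 5, e.g. 7, 13, 23, 25, 28.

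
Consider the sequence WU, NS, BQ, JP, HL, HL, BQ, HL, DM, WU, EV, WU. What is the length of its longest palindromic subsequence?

6

One longest palindromic subsequence is WU BQ HL HL BQ WU (positions 1,3,5,6,7,12); it reads the same forward and backward, and the interval DP gives dp[1][12] = 6.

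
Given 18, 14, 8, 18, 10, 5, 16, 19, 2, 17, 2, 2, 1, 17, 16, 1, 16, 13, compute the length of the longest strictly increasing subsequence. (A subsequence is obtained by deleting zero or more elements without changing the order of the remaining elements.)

4

One longest increasing subsequence is 8, 10, 16, 19 (positions 3,5,7,8), of length 4; no longer one exists.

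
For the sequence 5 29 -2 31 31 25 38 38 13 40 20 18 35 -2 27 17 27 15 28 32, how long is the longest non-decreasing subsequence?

Scanning left to right, the best length ending at each element is: 5→1, 29→2, -2→1, 31→3, 31→4, 25→2, 38→5, 38→6, 13→2, 40→7, 20→3, 18→3, 35→5, -2→2, 27→4, 17→3, 27→5, 15→3, 28→6, 32→7.
So the longest non-decreasing subsequence has length 7, e.g. 5, 29, 31, 31, 38, 38, 40.

7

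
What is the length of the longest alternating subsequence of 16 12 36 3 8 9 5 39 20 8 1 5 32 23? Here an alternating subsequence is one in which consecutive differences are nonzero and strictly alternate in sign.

Track the best alternating length ending on an up-step vs a down-step at each position: up/down = 1/1, 1/2, 3/1, 1/4, 5/4, 5/4, 5/6, 7/1, 7/8, 7/8, 1/8, 9/8, 9/8, 9/10.
The maximum over both is 10; one such subsequence is 16, 12, 36, 3, 8, 5, 39, 20, 32, 23.

10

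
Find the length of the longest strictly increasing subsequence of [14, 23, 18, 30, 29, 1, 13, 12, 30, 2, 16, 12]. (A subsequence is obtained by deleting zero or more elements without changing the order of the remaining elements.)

One longest increasing subsequence is 14, 23, 29, 30 (positions 1,2,5,9), of length 4; no longer one exists.

4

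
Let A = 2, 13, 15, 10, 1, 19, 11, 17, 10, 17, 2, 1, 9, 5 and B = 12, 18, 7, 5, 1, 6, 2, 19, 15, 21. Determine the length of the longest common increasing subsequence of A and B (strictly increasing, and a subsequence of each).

For each value that appears in both, track the longest common increasing run ending there.
The best achievable length is 2; one witness is 1, 2 (A-positions 5,11, B-positions 5,7).

2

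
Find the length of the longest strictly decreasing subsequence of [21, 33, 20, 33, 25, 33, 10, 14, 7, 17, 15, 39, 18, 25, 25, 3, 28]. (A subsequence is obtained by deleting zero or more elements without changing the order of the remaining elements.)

Let dp[i] be the longest decreasing subsequence ending at position i. Then dp = [1, 1, 2, 1, 2, 1, 3, 3, 4, 3, 4, 1, 3, 2, 2, 5, 2].
The maximum is 5; one witness is 21, 20, 10, 7, 3 at positions 1,3,7,9,16.

5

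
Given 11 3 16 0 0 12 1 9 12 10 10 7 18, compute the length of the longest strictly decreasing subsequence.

Let dp[i] be the longest decreasing subsequence ending at position i. Then dp = [1, 2, 1, 3, 3, 2, 3, 3, 2, 3, 3, 4, 1].
The maximum is 4; one witness is 16, 12, 9, 7 at positions 3,6,8,12.

4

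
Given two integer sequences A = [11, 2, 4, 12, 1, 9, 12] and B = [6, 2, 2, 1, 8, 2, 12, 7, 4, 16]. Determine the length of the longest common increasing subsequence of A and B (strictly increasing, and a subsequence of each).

2

For each value that appears in both, track the longest common increasing run ending there.
The best achievable length is 2; one witness is 2, 12 (A-positions 2,4, B-positions 2,7).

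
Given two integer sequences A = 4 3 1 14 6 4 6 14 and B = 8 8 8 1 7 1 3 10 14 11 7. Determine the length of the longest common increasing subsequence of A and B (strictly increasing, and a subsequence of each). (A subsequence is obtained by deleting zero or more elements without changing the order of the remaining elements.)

A longest common strictly increasing subsequence is 1, 14 (length 2); it appears in order in both A and B, and no longer such subsequence exists.

2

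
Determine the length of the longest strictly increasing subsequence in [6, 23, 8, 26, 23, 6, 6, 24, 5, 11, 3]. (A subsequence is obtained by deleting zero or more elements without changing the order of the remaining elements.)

4

One longest increasing subsequence is 6, 8, 23, 24 (positions 1,3,5,8), of length 4; no longer one exists.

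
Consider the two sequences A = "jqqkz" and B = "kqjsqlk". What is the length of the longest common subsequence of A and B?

3

A longest common subsequence is jqk (length 3); the LCS DP confirms no longer common subsequence exists.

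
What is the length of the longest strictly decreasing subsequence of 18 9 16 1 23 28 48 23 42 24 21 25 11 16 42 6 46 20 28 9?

Scanning left to right, the best length ending at each element is: 18→1, 9→2, 16→2, 1→3, 23→1, 28→1, 48→1, 23→2, 42→2, 24→3, 21→4, 25→3, 11→5, 16→5, 42→2, 6→6, 46→2, 20→5, 28→3, 9→6.
So the longest decreasing subsequence has length 6, e.g. 48, 42, 24, 21, 11, 6.

6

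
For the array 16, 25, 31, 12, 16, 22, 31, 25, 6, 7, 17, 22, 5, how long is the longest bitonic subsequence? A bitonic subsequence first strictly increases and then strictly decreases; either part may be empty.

7

One longest bitonic subsequence is 12, 16, 22, 31, 25, 22, 5 (positions 4,5,6,7,8,12,13): it rises to 31 then falls. Length 7 is optimal.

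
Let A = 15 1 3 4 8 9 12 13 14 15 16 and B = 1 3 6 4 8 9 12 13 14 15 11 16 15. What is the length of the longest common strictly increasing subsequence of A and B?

10

For each value that appears in both, track the longest common increasing run ending there.
The best achievable length is 10; one witness is 1, 3, 4, 8, 9, 12, 13, 14, 15, 16 (A-positions 2,3,4,5,6,7,8,9,10,11, B-positions 1,2,4,5,6,7,8,9,10,12).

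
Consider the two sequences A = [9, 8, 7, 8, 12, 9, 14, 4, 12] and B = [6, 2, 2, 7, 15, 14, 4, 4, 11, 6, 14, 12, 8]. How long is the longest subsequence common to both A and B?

Backtracking the LCS table gives one alignment: 7 (A3,B4) → 14 (A7,B6) → 4 (A8,B8) → 12 (A9,B12).
So the longest common subsequence has length 4.

4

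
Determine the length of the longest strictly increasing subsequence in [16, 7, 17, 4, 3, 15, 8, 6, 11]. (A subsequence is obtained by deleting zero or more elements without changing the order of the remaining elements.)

One longest increasing subsequence is 7, 8, 11 (positions 2,7,9), of length 3; no longer one exists.

3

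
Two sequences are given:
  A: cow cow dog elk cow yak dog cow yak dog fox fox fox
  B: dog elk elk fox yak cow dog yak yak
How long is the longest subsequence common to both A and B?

Backtracking the LCS table gives one alignment: dog (A3,B1) → elk (A4,B3) → cow (A5,B6) → yak (A6,B8) → yak (A9,B9).
So the longest common subsequence has length 5.

5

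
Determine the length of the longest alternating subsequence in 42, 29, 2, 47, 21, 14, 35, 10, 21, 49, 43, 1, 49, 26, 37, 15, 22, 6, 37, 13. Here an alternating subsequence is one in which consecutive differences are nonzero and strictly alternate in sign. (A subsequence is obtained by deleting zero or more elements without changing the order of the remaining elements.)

16

A longest alternating subsequence is 42, 29, 47, 21, 35, 10, 49, 43, 49, 26, 37, 15, 22, 6, 37, 13 (positions 1,2,4,5,7,8,10,11,13,14,15,16,17,18,19,20); its 15 consecutive differences strictly alternate in sign, and length 16 is optimal.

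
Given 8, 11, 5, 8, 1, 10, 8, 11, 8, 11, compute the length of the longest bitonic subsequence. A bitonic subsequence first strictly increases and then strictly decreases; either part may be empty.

5

Let inc[i] be the LIS ending at i and dec[i] the longest strictly decreasing subsequence starting at i. inc = [1, 2, 1, 2, 1, 3, 2, 4, 2, 4], dec = [3, 3, 2, 2, 1, 2, 1, 2, 1, 1].
max_i inc[i]+dec[i]−1 = 5, with one witness 5, 8, 10, 11, 8.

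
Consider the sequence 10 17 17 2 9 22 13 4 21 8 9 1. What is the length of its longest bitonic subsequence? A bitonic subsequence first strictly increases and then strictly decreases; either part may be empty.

Let inc[i] be the LIS ending at i and dec[i] the longest strictly decreasing subsequence starting at i. inc = [1, 2, 2, 1, 2, 3, 3, 2, 4, 3, 4, 1], dec = [4, 4, 4, 2, 3, 4, 3, 2, 3, 2, 2, 1].
max_i inc[i]+dec[i]−1 = 6, with one witness 10, 17, 22, 21, 9, 1.

6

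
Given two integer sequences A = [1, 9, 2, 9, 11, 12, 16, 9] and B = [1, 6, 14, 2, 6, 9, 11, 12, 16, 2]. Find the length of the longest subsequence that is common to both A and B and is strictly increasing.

For each value that appears in both, track the longest common increasing run ending there.
The best achievable length is 6; one witness is 1, 2, 9, 11, 12, 16 (A-positions 1,3,4,5,6,7, B-positions 1,4,6,7,8,9).

6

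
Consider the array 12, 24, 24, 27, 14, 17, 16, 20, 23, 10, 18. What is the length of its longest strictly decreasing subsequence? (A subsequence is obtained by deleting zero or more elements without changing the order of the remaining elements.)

4

Scanning left to right, the best length ending at each element is: 12→1, 24→1, 24→1, 27→1, 14→2, 17→2, 16→3, 20→2, 23→2, 10→4, 18→3.
So the longest decreasing subsequence has length 4, e.g. 24, 17, 16, 10.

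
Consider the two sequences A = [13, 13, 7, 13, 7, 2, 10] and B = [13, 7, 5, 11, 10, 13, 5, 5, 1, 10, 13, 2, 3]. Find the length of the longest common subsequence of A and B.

4

A longest common subsequence is 13, 13, 13, 2 (length 4); the LCS DP confirms no longer common subsequence exists.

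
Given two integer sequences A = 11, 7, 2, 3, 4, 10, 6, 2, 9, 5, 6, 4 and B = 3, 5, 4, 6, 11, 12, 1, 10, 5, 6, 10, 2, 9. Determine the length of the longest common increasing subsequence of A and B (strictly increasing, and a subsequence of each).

4

For each value that appears in both, track the longest common increasing run ending there.
The best achievable length is 4; one witness is 3, 4, 5, 6 (A-positions 4,5,10,11, B-positions 1,3,9,10).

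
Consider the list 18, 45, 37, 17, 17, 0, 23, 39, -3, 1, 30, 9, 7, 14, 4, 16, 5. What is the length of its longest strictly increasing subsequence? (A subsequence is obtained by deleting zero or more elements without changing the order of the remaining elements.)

5

One longest increasing subsequence is 0, 1, 9, 14, 16 (positions 6,10,12,14,16), of length 5; no longer one exists.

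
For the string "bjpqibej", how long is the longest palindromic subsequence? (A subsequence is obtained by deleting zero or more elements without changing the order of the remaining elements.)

3

Using dp[i][j] = 2 + dp[i+1][j−1] if the ends match, else max(dp[i+1][j], dp[i][j−1]):
dp[1][8] = 3. A witness is jej at positions 2,7,8.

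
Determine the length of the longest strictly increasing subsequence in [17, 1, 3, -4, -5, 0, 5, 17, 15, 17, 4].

5

One longest increasing subsequence is 1, 3, 5, 15, 17 (positions 2,3,7,9,10), of length 5; no longer one exists.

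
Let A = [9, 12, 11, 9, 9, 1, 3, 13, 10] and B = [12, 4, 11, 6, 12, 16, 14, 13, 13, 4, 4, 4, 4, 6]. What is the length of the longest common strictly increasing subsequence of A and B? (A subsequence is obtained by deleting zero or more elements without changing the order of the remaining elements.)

2

A longest common strictly increasing subsequence is 12, 13 (length 2); it appears in order in both A and B, and no longer such subsequence exists.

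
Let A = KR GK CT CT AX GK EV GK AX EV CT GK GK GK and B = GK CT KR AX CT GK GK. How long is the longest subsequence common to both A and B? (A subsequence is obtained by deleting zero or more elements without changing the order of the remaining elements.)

A longest common subsequence is GK, CT, AX, CT, GK, GK (length 6); the LCS DP confirms no longer common subsequence exists.

6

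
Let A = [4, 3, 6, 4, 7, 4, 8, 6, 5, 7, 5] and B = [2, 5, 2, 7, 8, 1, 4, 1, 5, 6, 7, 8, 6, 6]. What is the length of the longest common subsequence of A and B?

A longest common subsequence is 4, 6, 7, 8, 6 (length 5); the LCS DP confirms no longer common subsequence exists.

5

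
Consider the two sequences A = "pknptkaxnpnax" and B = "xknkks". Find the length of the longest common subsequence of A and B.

Backtracking the LCS table gives one alignment: k (A2,B2) → n (A3,B3) → k (A6,B5).
So the longest common subsequence has length 3.

3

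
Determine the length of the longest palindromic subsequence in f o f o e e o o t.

6

One longest palindromic subsequence is ooeeoo (positions 2,4,5,6,7,8); it reads the same forward and backward, and the interval DP gives dp[1][9] = 6.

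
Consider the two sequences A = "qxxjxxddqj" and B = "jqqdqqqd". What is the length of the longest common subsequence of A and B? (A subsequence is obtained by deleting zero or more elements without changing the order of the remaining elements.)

A longest common subsequence is qdd (length 3); the LCS DP confirms no longer common subsequence exists.

3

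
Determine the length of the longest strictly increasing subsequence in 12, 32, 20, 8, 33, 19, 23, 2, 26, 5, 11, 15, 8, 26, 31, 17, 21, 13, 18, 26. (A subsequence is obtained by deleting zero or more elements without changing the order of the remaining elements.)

Let dp[i] be the longest increasing subsequence ending at position i. Then dp = [1, 2, 2, 1, 3, 2, 3, 1, 4, 2, 3, 4, 3, 5, 6, 5, 6, 4, 6, 7].
The maximum is 7; one witness is 2, 5, 11, 15, 17, 21, 26 at positions 8,10,11,12,16,17,20.

7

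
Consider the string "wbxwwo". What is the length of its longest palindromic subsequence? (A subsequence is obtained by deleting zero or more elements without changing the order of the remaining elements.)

3

One longest palindromic subsequence is www (positions 1,4,5); it reads the same forward and backward, and the interval DP gives dp[1][6] = 3.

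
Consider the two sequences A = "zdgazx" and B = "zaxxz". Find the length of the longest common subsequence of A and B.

A longest common subsequence is zaz (length 3); the LCS DP confirms no longer common subsequence exists.

3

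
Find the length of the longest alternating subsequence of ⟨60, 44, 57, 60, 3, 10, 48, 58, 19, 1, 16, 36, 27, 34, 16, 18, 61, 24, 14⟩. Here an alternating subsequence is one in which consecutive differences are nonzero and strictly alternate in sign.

12

A longest alternating subsequence is 60, 44, 57, 3, 48, 19, 36, 27, 34, 16, 61, 24 (positions 1,2,3,5,7,9,12,13,14,15,17,18); its 11 consecutive differences strictly alternate in sign, and length 12 is optimal.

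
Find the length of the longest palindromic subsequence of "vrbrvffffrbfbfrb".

10

One longest palindromic subsequence is brffffffrb (positions 3,4,6,7,8,9,12,14,15,16); it reads the same forward and backward, and the interval DP gives dp[1][16] = 10.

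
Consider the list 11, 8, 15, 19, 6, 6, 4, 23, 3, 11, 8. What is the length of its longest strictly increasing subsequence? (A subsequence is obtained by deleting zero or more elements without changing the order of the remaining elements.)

4

One longest increasing subsequence is 11, 15, 19, 23 (positions 1,3,4,8), of length 4; no longer one exists.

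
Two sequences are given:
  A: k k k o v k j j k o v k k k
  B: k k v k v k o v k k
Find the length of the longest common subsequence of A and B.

A longest common subsequence is kkkvkovkk (length 9); the LCS DP confirms no longer common subsequence exists.

9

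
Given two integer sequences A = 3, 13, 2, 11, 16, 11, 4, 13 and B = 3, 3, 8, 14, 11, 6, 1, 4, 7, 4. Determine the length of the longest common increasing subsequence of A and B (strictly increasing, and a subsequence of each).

2

A longest common strictly increasing subsequence is 3, 11 (length 2); it appears in order in both A and B, and no longer such subsequence exists.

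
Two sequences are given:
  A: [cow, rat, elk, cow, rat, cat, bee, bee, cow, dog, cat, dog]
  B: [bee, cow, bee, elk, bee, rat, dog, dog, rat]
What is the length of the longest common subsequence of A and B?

Backtracking the LCS table gives one alignment: cow (A1,B2) → elk (A3,B4) → rat (A5,B6) → dog (A10,B7) → dog (A12,B8).
So the longest common subsequence has length 5.

5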